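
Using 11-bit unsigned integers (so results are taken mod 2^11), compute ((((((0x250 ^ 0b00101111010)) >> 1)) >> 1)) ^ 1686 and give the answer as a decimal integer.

1628

0x250 = 01001010000
0b00101111010 = 00101111010
→ ^ → 01100101010 = 810
→ >> 1 → 00110010101 = 405
→ >> 1 → 00011001010 = 202
1686 = 11010010110
→ ^ → 11001011100 = 1628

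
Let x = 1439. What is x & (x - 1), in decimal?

1438

x = 10110011111 = 1439
x - 1 = 10110011110
AND   = 10110011110 = 1438
(x & (x - 1) clears the lowest set bit of x.)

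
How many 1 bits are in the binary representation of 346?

5

346 = 101011010
Count the 1s: 1 + 1 + 1 + 1 + 1 = 5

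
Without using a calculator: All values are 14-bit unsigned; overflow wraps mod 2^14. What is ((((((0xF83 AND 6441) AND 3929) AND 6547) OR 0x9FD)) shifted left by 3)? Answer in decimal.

0xF83 = 00111110000011
6441 = 01100100101001
→ AND → 00100100000001 = 2305
3929 = 00111101011001
→ AND → 00100100000001 = 2305
6547 = 01100110010011
→ AND → 00100100000001 = 2305
0x9FD = 00100111111101
→ OR → 00100111111101 = 2557
→ shifted left by 3 (mod 2^14) → 00111111101000 = 4072

4072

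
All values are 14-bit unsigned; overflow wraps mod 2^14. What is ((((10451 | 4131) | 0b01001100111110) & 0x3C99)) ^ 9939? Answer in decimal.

10451 = 10100011010011
4131 = 01000000100011
→ | → 11100011110011 = 14579
0b01001100111110 = 01001100111110
→ | → 11101111111111 = 15359
0x3C99 = 11110010011001
→ & → 11100010011001 = 14489
9939 = 10011011010011
→ ^ → 01111001001010 = 7754

7754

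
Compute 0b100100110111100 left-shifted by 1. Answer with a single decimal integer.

x = 0100100110111100
shift left by 1 → 1001001101111000 = 37752
(equivalently, 18876 × 2^1 = 18876 × 2)

37752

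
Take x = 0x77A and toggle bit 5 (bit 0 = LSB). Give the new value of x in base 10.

1882

x = 11101111010
bit 5 is currently 1; toggle it via x ^ (1 << 5) = x ^ 32
→ 11101011010 = 1882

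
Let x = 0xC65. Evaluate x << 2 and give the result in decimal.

0xC65 = 00110001100101
shift left by 2 → 11000110010100 = 12692
(equivalently, 3173 × 2^2 = 3173 × 4)

12692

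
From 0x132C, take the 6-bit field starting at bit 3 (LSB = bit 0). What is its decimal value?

37

v = 1001100101100
Shift right by 3: 1001100101
Mask low 6 bits: 100101 = 37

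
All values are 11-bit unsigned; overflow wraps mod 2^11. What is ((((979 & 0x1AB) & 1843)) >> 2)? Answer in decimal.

64

979 = 01111010011
0x1AB = 00110101011
→ & → 00110000011 = 387
1843 = 11100110011
→ & → 00100000011 = 259
→ >> 2 → 00001000000 = 64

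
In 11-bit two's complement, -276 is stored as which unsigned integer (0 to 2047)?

1772

276 in 11 bits: 00100010100
Invert: 11011101011
Add 1:  11011101100 = 1772
(Check: 2^11 - 276 = 2048 - 276 = 1772.)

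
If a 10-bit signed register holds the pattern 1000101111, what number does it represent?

pattern = 1000101111 (MSB is 1 ⇒ negative)
Invert: 0111010000, add 1 → 0111010001 = 465, so the value is -465.
(Equivalently: 559 - 2^10 = 559 - 1024 = -465.)

-465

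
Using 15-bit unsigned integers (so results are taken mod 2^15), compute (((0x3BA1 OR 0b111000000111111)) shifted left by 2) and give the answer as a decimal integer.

0x3BA1 = 011101110100001
0b111000000111111 = 111000000111111
→ OR → 111101110111111 = 31679
→ shifted left by 2 (mod 2^15) → 110111011111100 = 28412

28412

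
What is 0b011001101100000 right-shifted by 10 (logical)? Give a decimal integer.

12

x = 11001101100000
shift right by 10 → 00000000001100 = 12
(equivalently, floor(13152 / 1024))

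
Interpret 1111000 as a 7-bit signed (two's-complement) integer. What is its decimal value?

-8

pattern = 1111000 (MSB is 1 ⇒ negative)
Invert: 0000111, add 1 → 0001000 = 8, so the value is -8.
(Equivalently: 120 - 2^7 = 120 - 128 = -8.)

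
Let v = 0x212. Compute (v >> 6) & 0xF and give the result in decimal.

v = 1000010010
Shift right by 6: 1000
Mask low 4 bits: 1000 = 8

8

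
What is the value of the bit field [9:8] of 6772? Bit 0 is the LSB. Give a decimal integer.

2

v = 1101001110100
Shift right by 8: 11010
Mask low 2 bits: 10 = 2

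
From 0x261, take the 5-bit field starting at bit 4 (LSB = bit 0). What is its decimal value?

6

v = 001001100001
Shift right by 4: 00100110
Mask low 5 bits: 00110 = 6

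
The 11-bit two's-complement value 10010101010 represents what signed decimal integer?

pattern = 10010101010 (MSB is 1 ⇒ negative)
Invert: 01101010101, add 1 → 01101010110 = 854, so the value is -854.
(Equivalently: 1194 - 2^11 = 1194 - 2048 = -854.)

-854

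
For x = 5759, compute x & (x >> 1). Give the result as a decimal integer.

x = 1011001111111 = 5759
x>>1 = 0101100111111
AND  = 0001000111111 = 575
(x & (x >> 1) has a 1 wherever x has two consecutive 1 bits.)

575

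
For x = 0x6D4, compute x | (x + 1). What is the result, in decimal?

1749

x = 11011010100 = 1748
x + 1 = 11011010101
OR    = 11011010101 = 1749
(x | (x + 1) sets the lowest cleared bit.)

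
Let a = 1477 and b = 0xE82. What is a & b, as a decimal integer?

1152

1477 = 010111000101
0xE82 = 111010000010
AND → 010010000000 = 1152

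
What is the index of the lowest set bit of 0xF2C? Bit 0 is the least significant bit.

0xF2C = 111100101100
Trailing zeros: 2, so the lowest set bit is bit 2 (value 4).

2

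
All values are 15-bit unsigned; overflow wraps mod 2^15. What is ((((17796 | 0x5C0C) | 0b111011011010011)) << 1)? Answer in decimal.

17796 = 100010110000100
0x5C0C = 101110000001100
→ | → 101110110001100 = 23948
0b111011011010011 = 111011011010011
→ | → 111111111011111 = 32735
→ << 1 (mod 2^15) → 111111110111110 = 32702

32702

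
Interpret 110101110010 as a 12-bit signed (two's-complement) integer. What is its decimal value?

pattern = 110101110010 (MSB is 1 ⇒ negative)
Invert: 001010001101, add 1 → 001010001110 = 654, so the value is -654.
(Equivalently: 3442 - 2^12 = 3442 - 4096 = -654.)

-654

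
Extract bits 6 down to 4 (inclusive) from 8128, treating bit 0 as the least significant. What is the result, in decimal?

v = 0001111111000000
Shift right by 4: 000111111100
Mask low 3 bits: 100 = 4

4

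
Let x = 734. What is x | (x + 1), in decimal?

735

x = 1011011110 = 734
x + 1 = 1011011111
OR    = 1011011111 = 735
(x | (x + 1) sets the lowest cleared bit.)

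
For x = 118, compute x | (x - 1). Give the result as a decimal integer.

119

x = 1110110 = 118
x - 1 = 1110101
OR    = 1110111 = 119
(x | (x - 1) sets all bits below the lowest set bit.)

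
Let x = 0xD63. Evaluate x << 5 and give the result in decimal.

0xD63 = 00000110101100011
shift left by 5 → 11010110001100000 = 109664
(equivalently, 3427 × 2^5 = 3427 × 32)

109664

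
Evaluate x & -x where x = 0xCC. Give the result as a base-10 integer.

x = 11001100 = 204
-x (two's complement) = …00110100
AND   = 00000100 = 4
(x & -x isolates the lowest set bit of x.)

4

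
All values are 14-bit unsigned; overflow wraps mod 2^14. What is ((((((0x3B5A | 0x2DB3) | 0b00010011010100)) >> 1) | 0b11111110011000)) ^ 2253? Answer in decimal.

14130

0x3B5A = 11101101011010
0x2DB3 = 10110110110011
→ | → 11111111111011 = 16379
0b00010011010100 = 00010011010100
→ | → 11111111111111 = 16383
→ >> 1 → 01111111111111 = 8191
0b11111110011000 = 11111110011000
→ | → 11111111111111 = 16383
2253 = 00100011001101
→ ^ → 11011100110010 = 14130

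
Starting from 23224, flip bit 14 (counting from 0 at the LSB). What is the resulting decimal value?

x = 101101010111000
bit 14 is currently 1; toggle it via x ^ (1 << 14) = x ^ 16384
→ 001101010111000 = 6840

6840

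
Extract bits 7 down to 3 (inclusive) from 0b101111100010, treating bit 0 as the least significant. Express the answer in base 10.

v = 101111100010
Shift right by 3: 101111100
Mask low 5 bits: 11100 = 28

28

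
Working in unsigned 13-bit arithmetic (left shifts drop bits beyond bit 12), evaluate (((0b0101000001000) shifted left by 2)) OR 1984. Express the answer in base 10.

0b0101000001000 = 0101000001000
→ shifted left by 2 (mod 2^13) → 0100000100000 = 2080
1984 = 0011111000000
→ OR → 0111111100000 = 4064

4064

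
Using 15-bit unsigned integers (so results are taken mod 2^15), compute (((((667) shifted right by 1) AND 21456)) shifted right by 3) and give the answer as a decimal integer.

40

667 = 000001010011011
→ shifted right by 1 → 000000101001101 = 333
21456 = 101001111010000
→ AND → 000000101000000 = 320
→ shifted right by 3 → 000000000101000 = 40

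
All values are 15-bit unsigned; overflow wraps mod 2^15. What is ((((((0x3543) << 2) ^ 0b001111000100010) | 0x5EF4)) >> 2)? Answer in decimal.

6143

0x3543 = 011010101000011
→ << 2 (mod 2^15) → 101010100001100 = 21772
0b001111000100010 = 001111000100010
→ ^ → 100101100101110 = 19246
0x5EF4 = 101111011110100
→ | → 101111111111110 = 24574
→ >> 2 → 001011111111111 = 6143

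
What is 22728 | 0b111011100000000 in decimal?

22728 = 101100011001000
b = 111011100000000
 OR → 111111111001000 = 32712

32712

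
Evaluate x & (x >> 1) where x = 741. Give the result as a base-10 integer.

96

x = 1011100101 = 741
x>>1 = 0101110010
AND  = 0001100000 = 96
(x & (x >> 1) has a 1 wherever x has two consecutive 1 bits.)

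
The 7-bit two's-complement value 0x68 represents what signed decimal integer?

pattern = 1101000 (MSB is 1 ⇒ negative)
Invert: 0010111, add 1 → 0011000 = 24, so the value is -24.
(Equivalently: 104 - 2^7 = 104 - 128 = -24.)

-24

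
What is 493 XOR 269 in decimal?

224

493 = 111101101
269 = 100001101
XOR → 011100000 = 224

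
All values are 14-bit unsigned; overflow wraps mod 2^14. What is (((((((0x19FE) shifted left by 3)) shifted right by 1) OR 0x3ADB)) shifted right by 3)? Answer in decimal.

0x19FE = 01100111111110
→ shifted left by 3 (mod 2^14) → 00111111110000 = 4080
→ shifted right by 1 → 00011111111000 = 2040
0x3ADB = 11101011011011
→ OR → 11111111111011 = 16379
→ shifted right by 3 → 00011111111111 = 2047

2047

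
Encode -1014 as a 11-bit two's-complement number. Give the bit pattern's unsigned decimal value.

1034

1014 in 11 bits: 01111110110
Invert: 10000001001
Add 1:  10000001010 = 1034
(Check: 2^11 - 1014 = 2048 - 1014 = 1034.)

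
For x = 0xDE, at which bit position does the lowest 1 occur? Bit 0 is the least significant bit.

1

0xDE = 11011110
Trailing zeros: 1, so the lowest set bit is bit 1 (value 2).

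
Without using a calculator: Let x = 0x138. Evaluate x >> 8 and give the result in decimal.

1

0x138 = 100111000
shift right by 8 → 000000001 = 1
(equivalently, floor(312 / 256))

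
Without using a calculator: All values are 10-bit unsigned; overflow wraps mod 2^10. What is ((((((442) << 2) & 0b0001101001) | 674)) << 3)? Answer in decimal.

442 = 0110111010
→ << 2 (mod 2^10) → 1011101000 = 744
0b0001101001 = 0001101001
→ & → 0001101000 = 104
674 = 1010100010
→ | → 1011101010 = 746
→ << 3 (mod 2^10) → 1101010000 = 848

848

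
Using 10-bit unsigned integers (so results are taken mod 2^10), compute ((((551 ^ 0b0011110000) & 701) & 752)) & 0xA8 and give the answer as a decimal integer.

128

551 = 1000100111
0b0011110000 = 0011110000
→ ^ → 1011010111 = 727
701 = 1010111101
→ & → 1010010101 = 661
752 = 1011110000
→ & → 1010010000 = 656
0xA8 = 0010101000
→ & → 0010000000 = 128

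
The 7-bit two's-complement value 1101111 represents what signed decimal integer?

-17

pattern = 1101111 (MSB is 1 ⇒ negative)
Invert: 0010000, add 1 → 0010001 = 17, so the value is -17.
(Equivalently: 111 - 2^7 = 111 - 128 = -17.)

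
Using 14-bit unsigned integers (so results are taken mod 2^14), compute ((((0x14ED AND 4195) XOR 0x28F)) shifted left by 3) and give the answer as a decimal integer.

6000

0x14ED = 01010011101101
4195 = 01000001100011
→ AND → 01000001100001 = 4193
0x28F = 00001010001111
→ XOR → 01001011101110 = 4846
→ shifted left by 3 (mod 2^14) → 01011101110000 = 6000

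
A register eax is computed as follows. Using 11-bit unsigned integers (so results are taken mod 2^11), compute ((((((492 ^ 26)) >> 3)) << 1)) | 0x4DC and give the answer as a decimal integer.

492 = 00111101100
26 = 00000011010
→ ^ → 00111110110 = 502
→ >> 3 → 00000111110 = 62
→ << 1 (mod 2^11) → 00001111100 = 124
0x4DC = 10011011100
→ | → 10011111100 = 1276

1276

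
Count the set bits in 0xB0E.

6

0xB0E = 101100001110
Count the 1s: 1 + 1 + 1 + 1 + 1 + 1 = 6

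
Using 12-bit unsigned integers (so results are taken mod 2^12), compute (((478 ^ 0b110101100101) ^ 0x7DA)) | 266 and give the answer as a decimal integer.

478 = 000111011110
0b110101100101 = 110101100101
→ ^ → 110010111011 = 3259
0x7DA = 011111011010
→ ^ → 101101100001 = 2913
266 = 000100001010
→ | → 101101101011 = 2923

2923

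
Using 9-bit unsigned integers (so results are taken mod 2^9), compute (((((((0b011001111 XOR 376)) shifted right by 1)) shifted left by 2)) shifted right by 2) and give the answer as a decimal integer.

91

0b011001111 = 011001111
376 = 101111000
→ XOR → 110110111 = 439
→ shifted right by 1 → 011011011 = 219
→ shifted left by 2 (mod 2^9) → 101101100 = 364
→ shifted right by 2 → 001011011 = 91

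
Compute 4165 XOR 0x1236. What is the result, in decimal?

627

4165 = 1000001000101
0x1236 = 1001000110110
XOR → 0001001110011 = 627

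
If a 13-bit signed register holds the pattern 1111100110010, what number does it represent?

pattern = 1111100110010 (MSB is 1 ⇒ negative)
Invert: 0000011001101, add 1 → 0000011001110 = 206, so the value is -206.
(Equivalently: 7986 - 2^13 = 7986 - 8192 = -206.)

-206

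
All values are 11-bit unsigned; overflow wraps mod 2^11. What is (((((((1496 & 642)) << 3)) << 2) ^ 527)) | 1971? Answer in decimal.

1983

1496 = 10111011000
642 = 01010000010
→ & → 00010000000 = 128
→ << 3 (mod 2^11) → 10000000000 = 1024
→ << 2 (mod 2^11) → 00000000000 = 0
527 = 01000001111
→ ^ → 01000001111 = 527
1971 = 11110110011
→ | → 11110111111 = 1983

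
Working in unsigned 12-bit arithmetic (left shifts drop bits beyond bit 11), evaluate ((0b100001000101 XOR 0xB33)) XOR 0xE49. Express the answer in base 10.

0b100001000101 = 100001000101
0xB33 = 101100110011
→ XOR → 001101110110 = 886
0xE49 = 111001001001
→ XOR → 110100111111 = 3391

3391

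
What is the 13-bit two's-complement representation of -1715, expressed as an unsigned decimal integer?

6477

1715 in 13 bits: 0011010110011
Invert: 1100101001100
Add 1:  1100101001101 = 6477
(Check: 2^13 - 1715 = 8192 - 1715 = 6477.)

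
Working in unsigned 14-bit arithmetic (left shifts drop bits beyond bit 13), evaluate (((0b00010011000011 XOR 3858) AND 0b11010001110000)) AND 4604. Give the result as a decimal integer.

0b00010011000011 = 00010011000011
3858 = 00111100010010
→ XOR → 00101111010001 = 3025
0b11010001110000 = 11010001110000
→ AND → 00000001010000 = 80
4604 = 01000111111100
→ AND → 00000001010000 = 80

80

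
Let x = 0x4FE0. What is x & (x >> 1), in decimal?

2016

x = 100111111100000 = 20448
x>>1 = 010011111110000
AND  = 000011111100000 = 2016
(x & (x >> 1) has a 1 wherever x has two consecutive 1 bits.)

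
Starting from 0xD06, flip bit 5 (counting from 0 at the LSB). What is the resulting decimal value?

3366

x = 0110100000110
bit 5 is currently 0; toggle it via x ^ (1 << 5) = x ^ 32
→ 0110100100110 = 3366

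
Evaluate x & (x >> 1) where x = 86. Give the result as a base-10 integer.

x = 1010110 = 86
x>>1 = 0101011
AND  = 0000010 = 2
(x & (x >> 1) has a 1 wherever x has two consecutive 1 bits.)

2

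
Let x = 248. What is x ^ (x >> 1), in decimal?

132

x = 11111000 = 248
x>>1 = 01111100
XOR  = 10000100 = 132
(x ^ (x >> 1) gives the standard binary-reflected Gray code of x.)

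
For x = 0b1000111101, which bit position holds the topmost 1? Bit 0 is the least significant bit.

0b1000111101 = 1000111101
The topmost 1 is at position 9 (since 2^9 = 512 ≤ 573 < 1024).

9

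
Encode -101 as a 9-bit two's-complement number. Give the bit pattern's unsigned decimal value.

411

101 in 9 bits: 001100101
Invert: 110011010
Add 1:  110011011 = 411
(Check: 2^9 - 101 = 512 - 101 = 411.)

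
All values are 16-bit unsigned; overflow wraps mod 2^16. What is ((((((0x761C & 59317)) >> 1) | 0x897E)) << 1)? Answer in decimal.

30460

0x761C = 0111011000011100
59317 = 1110011110110101
→ & → 0110011000010100 = 26132
→ >> 1 → 0011001100001010 = 13066
0x897E = 1000100101111110
→ | → 1011101101111110 = 47998
→ << 1 (mod 2^16) → 0111011011111100 = 30460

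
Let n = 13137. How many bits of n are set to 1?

13137 = 11001101010001
Count the 1s: 1 + 1 + 1 + 1 + 1 + 1 + 1 = 7

7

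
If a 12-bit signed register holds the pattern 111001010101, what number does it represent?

pattern = 111001010101 (MSB is 1 ⇒ negative)
Invert: 000110101010, add 1 → 000110101011 = 427, so the value is -427.
(Equivalently: 3669 - 2^12 = 3669 - 4096 = -427.)

-427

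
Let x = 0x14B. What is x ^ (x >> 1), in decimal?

494

x = 101001011 = 331
x>>1 = 010100101
XOR  = 111101110 = 494
(x ^ (x >> 1) gives the standard binary-reflected Gray code of x.)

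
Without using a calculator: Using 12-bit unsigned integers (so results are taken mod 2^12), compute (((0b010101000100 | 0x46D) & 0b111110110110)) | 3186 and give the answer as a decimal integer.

3446

0b010101000100 = 010101000100
0x46D = 010001101101
→ | → 010101101101 = 1389
0b111110110110 = 111110110110
→ & → 010100100100 = 1316
3186 = 110001110010
→ | → 110101110110 = 3446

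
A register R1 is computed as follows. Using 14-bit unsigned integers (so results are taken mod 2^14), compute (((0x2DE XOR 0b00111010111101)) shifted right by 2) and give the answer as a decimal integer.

792

0x2DE = 00001011011110
0b00111010111101 = 00111010111101
→ XOR → 00110001100011 = 3171
→ shifted right by 2 → 00001100011000 = 792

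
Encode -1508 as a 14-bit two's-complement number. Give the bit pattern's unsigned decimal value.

14876

1508 in 14 bits: 00010111100100
Invert: 11101000011011
Add 1:  11101000011100 = 14876
(Check: 2^14 - 1508 = 16384 - 1508 = 14876.)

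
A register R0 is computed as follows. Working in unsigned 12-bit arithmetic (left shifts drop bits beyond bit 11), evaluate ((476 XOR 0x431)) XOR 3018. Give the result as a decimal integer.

476 = 000111011100
0x431 = 010000110001
→ XOR → 010111101101 = 1517
3018 = 101111001010
→ XOR → 111000100111 = 3623

3623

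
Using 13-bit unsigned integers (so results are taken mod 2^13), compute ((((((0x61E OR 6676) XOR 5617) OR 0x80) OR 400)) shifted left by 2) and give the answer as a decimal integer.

4092

0x61E = 0011000011110
6676 = 1101000010100
→ OR → 1111000011110 = 7710
5617 = 1010111110001
→ XOR → 0101111101111 = 3055
0x80 = 0000010000000
→ OR → 0101111101111 = 3055
400 = 0000110010000
→ OR → 0101111111111 = 3071
→ shifted left by 2 (mod 2^13) → 0111111111100 = 4092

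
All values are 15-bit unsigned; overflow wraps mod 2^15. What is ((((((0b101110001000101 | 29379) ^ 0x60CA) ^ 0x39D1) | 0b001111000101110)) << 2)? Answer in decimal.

32760

0b101110001000101 = 101110001000101
29379 = 111001011000011
→ | → 111111011000111 = 32455
0x60CA = 110000011001010
→ ^ → 001111000001101 = 7693
0x39D1 = 011100111010001
→ ^ → 010011111011100 = 10204
0b001111000101110 = 001111000101110
→ | → 011111111111110 = 16382
→ << 2 (mod 2^15) → 111111111111000 = 32760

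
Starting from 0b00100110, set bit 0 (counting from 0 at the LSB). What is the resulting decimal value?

39

x = 00100110
bit 0 is currently 0; set it via x | (1 << 0) = x | 1
→ 00100111 = 39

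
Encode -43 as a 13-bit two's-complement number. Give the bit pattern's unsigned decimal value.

43 in 13 bits: 0000000101011
Invert: 1111111010100
Add 1:  1111111010101 = 8149
(Check: 2^13 - 43 = 8192 - 43 = 8149.)

8149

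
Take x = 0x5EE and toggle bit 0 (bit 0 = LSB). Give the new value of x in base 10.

1519

x = 10111101110
bit 0 is currently 0; toggle it via x ^ (1 << 0) = x ^ 1
→ 10111101111 = 1519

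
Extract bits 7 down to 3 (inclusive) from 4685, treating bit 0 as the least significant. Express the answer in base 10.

v = 1001001001101
Shift right by 3: 1001001001
Mask low 5 bits: 01001 = 9

9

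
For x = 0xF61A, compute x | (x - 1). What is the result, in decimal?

63003

x = 1111011000011010 = 63002
x - 1 = 1111011000011001
OR    = 1111011000011011 = 63003
(x | (x - 1) sets all bits below the lowest set bit.)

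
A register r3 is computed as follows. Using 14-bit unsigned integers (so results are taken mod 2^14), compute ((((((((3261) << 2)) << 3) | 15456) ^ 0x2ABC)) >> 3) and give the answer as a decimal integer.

683

3261 = 00110010111101
→ << 2 (mod 2^14) → 11001011110100 = 13044
→ << 3 (mod 2^14) → 01011110100000 = 6048
15456 = 11110001100000
→ | → 11111111100000 = 16352
0x2ABC = 10101010111100
→ ^ → 01010101011100 = 5468
→ >> 3 → 00001010101011 = 683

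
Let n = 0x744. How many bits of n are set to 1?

5

0x744 = 11101000100
Count the 1s: 1 + 1 + 1 + 1 + 1 = 5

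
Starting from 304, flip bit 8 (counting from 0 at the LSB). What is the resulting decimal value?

x = 100110000
bit 8 is currently 1; toggle it via x ^ (1 << 8) = x ^ 256
→ 000110000 = 48

48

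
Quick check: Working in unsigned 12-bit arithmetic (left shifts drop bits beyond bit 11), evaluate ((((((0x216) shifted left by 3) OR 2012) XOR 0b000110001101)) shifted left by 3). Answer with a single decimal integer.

0x216 = 001000010110
→ shifted left by 3 (mod 2^12) → 000010110000 = 176
2012 = 011111011100
→ OR → 011111111100 = 2044
0b000110001101 = 000110001101
→ XOR → 011001110001 = 1649
→ shifted left by 3 (mod 2^12) → 001110001000 = 904

904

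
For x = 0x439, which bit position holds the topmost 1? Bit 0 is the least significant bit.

0x439 = 10000111001
The topmost 1 is at position 10 (since 2^10 = 1024 ≤ 1081 < 2048).

10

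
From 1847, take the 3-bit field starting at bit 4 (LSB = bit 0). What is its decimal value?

v = 011100110111
Shift right by 4: 01110011
Mask low 3 bits: 011 = 3

3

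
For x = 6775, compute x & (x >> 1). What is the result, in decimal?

x = 1101001110111 = 6775
x>>1 = 0110100111011
AND  = 0100000110011 = 2099
(x & (x >> 1) has a 1 wherever x has two consecutive 1 bits.)

2099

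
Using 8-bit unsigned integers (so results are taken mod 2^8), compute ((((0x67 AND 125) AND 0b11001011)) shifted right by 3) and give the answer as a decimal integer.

0x67 = 01100111
125 = 01111101
→ AND → 01100101 = 101
0b11001011 = 11001011
→ AND → 01000001 = 65
→ shifted right by 3 → 00001000 = 8

8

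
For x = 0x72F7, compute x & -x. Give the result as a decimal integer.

1

x = 111001011110111 = 29431
-x (two's complement) = …000110100001001
AND   = 000000000000001 = 1
(x & -x isolates the lowest set bit of x.)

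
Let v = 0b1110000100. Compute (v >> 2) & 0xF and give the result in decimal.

v = 1110000100
Shift right by 2: 11100001
Mask low 4 bits: 0001 = 1

1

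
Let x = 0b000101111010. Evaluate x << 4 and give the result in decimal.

x = 0000101111010
shift left by 4 → 1011110100000 = 6048
(equivalently, 378 × 2^4 = 378 × 16)

6048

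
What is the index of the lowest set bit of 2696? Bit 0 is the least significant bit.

2696 = 101010001000
Trailing zeros: 3, so the lowest set bit is bit 3 (value 8).

3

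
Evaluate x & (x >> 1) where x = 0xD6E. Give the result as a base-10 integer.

1062

x = 110101101110 = 3438
x>>1 = 011010110111
AND  = 010000100110 = 1062
(x & (x >> 1) has a 1 wherever x has two consecutive 1 bits.)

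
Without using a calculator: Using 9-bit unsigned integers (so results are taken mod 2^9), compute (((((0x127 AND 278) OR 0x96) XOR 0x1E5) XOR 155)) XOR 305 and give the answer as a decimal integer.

473

0x127 = 100100111
278 = 100010110
→ AND → 100000110 = 262
0x96 = 010010110
→ OR → 110010110 = 406
0x1E5 = 111100101
→ XOR → 001110011 = 115
155 = 010011011
→ XOR → 011101000 = 232
305 = 100110001
→ XOR → 111011001 = 473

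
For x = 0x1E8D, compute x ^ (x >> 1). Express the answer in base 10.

4555

x = 1111010001101 = 7821
x>>1 = 0111101000110
XOR  = 1000111001011 = 4555
(x ^ (x >> 1) gives the standard binary-reflected Gray code of x.)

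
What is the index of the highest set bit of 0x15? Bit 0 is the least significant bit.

4

0x15 = 10101
The topmost 1 is at position 4 (since 2^4 = 16 ≤ 21 < 32).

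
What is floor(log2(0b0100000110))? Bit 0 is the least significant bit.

0b0100000110 = 100000110
The topmost 1 is at position 8 (since 2^8 = 256 ≤ 262 < 512).

8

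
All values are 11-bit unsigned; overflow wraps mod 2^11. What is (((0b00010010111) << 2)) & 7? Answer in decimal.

4

0b00010010111 = 00010010111
→ << 2 (mod 2^11) → 01001011100 = 604
7 = 00000000111
→ & → 00000000100 = 4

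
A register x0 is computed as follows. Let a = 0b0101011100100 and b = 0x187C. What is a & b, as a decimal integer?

2148

a = 0101011100100
0x187C = 1100001111100
AND → 0100001100100 = 2148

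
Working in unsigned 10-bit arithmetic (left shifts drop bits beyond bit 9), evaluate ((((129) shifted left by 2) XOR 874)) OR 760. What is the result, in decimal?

1022

129 = 0010000001
→ shifted left by 2 (mod 2^10) → 1000000100 = 516
874 = 1101101010
→ XOR → 0101101110 = 366
760 = 1011111000
→ OR → 1111111110 = 1022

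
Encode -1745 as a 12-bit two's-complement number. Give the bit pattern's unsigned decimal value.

2351

1745 in 12 bits: 011011010001
Invert: 100100101110
Add 1:  100100101111 = 2351
(Check: 2^12 - 1745 = 4096 - 1745 = 2351.)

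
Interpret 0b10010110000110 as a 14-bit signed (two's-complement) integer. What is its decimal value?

pattern = 10010110000110 (MSB is 1 ⇒ negative)
Invert: 01101001111001, add 1 → 01101001111010 = 6778, so the value is -6778.
(Equivalently: 9606 - 2^14 = 9606 - 16384 = -6778.)

-6778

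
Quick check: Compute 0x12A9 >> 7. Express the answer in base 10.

37

0x12A9 = 1001010101001
shift right by 7 → 0000000100101 = 37
(equivalently, floor(4777 / 128))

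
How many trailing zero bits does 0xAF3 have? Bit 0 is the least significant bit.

0xAF3 = 101011110011
Trailing zeros: 0, so the lowest set bit is bit 0 (value 1).

0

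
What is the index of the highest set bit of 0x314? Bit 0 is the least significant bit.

9

0x314 = 1100010100
The topmost 1 is at position 9 (since 2^9 = 512 ≤ 788 < 1024).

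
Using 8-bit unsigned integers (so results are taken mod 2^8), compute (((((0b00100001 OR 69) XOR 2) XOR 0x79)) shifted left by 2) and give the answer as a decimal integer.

120

0b00100001 = 00100001
69 = 01000101
→ OR → 01100101 = 101
2 = 00000010
→ XOR → 01100111 = 103
0x79 = 01111001
→ XOR → 00011110 = 30
→ shifted left by 2 (mod 2^8) → 01111000 = 120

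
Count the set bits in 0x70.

3

0x70 = 1110000
Count the 1s: 1 + 1 + 1 = 3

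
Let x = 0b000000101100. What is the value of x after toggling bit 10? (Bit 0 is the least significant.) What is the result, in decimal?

1068

x = 000000101100
bit 10 is currently 0; toggle it via x ^ (1 << 10) = x ^ 1024
→ 010000101100 = 1068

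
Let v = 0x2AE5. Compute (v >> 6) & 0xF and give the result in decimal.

v = 10101011100101
Shift right by 6: 10101011
Mask low 4 bits: 1011 = 11

11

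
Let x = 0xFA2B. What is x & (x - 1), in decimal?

x = 1111101000101011 = 64043
x - 1 = 1111101000101010
AND   = 1111101000101010 = 64042
(x & (x - 1) clears the lowest set bit of x.)

64042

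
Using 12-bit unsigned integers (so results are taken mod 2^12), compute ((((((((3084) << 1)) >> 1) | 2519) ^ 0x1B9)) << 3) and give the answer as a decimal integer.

816

3084 = 110000001100
→ << 1 (mod 2^12) → 100000011000 = 2072
→ >> 1 → 010000001100 = 1036
2519 = 100111010111
→ | → 110111011111 = 3551
0x1B9 = 000110111001
→ ^ → 110001100110 = 3174
→ << 3 (mod 2^12) → 001100110000 = 816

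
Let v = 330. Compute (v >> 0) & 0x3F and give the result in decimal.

v = 101001010
Shift right by 0: 101001010
Mask low 6 bits: 001010 = 10

10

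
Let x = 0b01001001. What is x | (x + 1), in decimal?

x = 1001001 = 73
x + 1 = 1001010
OR    = 1001011 = 75
(x | (x + 1) sets the lowest cleared bit.)

75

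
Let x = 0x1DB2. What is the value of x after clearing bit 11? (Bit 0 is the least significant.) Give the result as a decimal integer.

5554

x = 1110110110010
bit 11 is currently 1; clear it via x & ~(1 << 11) = x & ~2048
→ 1010110110010 = 5554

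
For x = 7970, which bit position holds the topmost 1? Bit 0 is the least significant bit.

7970 = 1111100100010
The topmost 1 is at position 12 (since 2^12 = 4096 ≤ 7970 < 8192).

12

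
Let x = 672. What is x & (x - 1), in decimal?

x = 1010100000 = 672
x - 1 = 1010011111
AND   = 1010000000 = 640
(x & (x - 1) clears the lowest set bit of x.)

640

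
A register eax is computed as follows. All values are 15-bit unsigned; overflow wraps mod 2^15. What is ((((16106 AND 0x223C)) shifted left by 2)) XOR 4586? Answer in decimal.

16106 = 011111011101010
0x223C = 010001000111100
→ AND → 010001000101000 = 8744
→ shifted left by 2 (mod 2^15) → 000100010100000 = 2208
4586 = 001000111101010
→ XOR → 001100101001010 = 6474

6474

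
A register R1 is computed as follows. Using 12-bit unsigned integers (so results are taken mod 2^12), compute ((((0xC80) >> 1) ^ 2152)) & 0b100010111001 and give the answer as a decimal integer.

2088

0xC80 = 110010000000
→ >> 1 → 011001000000 = 1600
2152 = 100001101000
→ ^ → 111000101000 = 3624
0b100010111001 = 100010111001
→ & → 100000101000 = 2088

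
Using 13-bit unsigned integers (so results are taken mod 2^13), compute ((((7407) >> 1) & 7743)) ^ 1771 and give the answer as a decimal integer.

2268

7407 = 1110011101111
→ >> 1 → 0111001110111 = 3703
7743 = 1111000111111
→ & → 0111000110111 = 3639
1771 = 0011011101011
→ ^ → 0100011011100 = 2268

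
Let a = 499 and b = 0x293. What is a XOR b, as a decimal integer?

499 = 0111110011
0x293 = 1010010011
XOR → 1101100000 = 864

864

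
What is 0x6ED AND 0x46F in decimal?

1133

0x6ED = 11011101101
0x46F = 10001101111
AND → 10001101101 = 1133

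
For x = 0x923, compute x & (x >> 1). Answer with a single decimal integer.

x = 100100100011 = 2339
x>>1 = 010010010001
AND  = 000000000001 = 1
(x & (x >> 1) has a 1 wherever x has two consecutive 1 bits.)

1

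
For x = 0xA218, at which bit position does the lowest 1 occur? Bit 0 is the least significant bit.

0xA218 = 1010001000011000
Trailing zeros: 3, so the lowest set bit is bit 3 (value 8).

3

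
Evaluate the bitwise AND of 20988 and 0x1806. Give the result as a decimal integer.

20988 = 101000111111100
0x1806 = 001100000000110
AND → 001000000000100 = 4100

4100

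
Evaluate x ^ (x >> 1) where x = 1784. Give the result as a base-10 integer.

x = 11011111000 = 1784
x>>1 = 01101111100
XOR  = 10110000100 = 1412
(x ^ (x >> 1) gives the standard binary-reflected Gray code of x.)

1412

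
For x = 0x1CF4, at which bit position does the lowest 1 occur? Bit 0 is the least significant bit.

2

0x1CF4 = 1110011110100
Trailing zeros: 2, so the lowest set bit is bit 2 (value 4).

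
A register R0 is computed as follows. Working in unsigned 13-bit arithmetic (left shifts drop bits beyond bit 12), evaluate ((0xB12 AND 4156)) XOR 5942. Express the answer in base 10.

5926

0xB12 = 0101100010010
4156 = 1000000111100
→ AND → 0000000010000 = 16
5942 = 1011100110110
→ XOR → 1011100100110 = 5926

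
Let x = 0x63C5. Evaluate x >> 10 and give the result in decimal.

24

0x63C5 = 110001111000101
shift right by 10 → 000000000011000 = 24
(equivalently, floor(25541 / 1024))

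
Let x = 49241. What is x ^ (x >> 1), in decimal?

x = 1100000001011001 = 49241
x>>1 = 0110000000101100
XOR  = 1010000001110101 = 41077
(x ^ (x >> 1) gives the standard binary-reflected Gray code of x.)

41077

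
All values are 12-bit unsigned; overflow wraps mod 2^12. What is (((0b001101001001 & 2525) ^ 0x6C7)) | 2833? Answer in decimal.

0b001101001001 = 001101001001
2525 = 100111011101
→ & → 000101001001 = 329
0x6C7 = 011011000111
→ ^ → 011110001110 = 1934
2833 = 101100010001
→ | → 111110011111 = 3999

3999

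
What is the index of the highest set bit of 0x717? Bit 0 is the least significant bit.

10

0x717 = 11100010111
The topmost 1 is at position 10 (since 2^10 = 1024 ≤ 1815 < 2048).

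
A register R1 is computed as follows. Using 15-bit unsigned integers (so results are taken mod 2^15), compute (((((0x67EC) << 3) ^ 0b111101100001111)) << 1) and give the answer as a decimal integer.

0x67EC = 110011111101100
→ << 3 (mod 2^15) → 011111101100000 = 16224
0b111101100001111 = 111101100001111
→ ^ → 100010001101111 = 17519
→ << 1 (mod 2^15) → 000100011011110 = 2270

2270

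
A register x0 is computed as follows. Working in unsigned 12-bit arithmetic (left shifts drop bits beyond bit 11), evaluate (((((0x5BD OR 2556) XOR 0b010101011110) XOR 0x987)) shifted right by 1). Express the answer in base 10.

146

0x5BD = 010110111101
2556 = 100111111100
→ OR → 110111111101 = 3581
0b010101011110 = 010101011110
→ XOR → 100010100011 = 2211
0x987 = 100110000111
→ XOR → 000100100100 = 292
→ shifted right by 1 → 000010010010 = 146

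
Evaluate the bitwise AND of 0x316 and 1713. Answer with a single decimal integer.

0x316 = 01100010110
1713 = 11010110001
AND → 01000010000 = 528

528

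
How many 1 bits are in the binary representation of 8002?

7

8002 = 1111101000010
Count the 1s: 1 + 1 + 1 + 1 + 1 + 1 + 1 = 7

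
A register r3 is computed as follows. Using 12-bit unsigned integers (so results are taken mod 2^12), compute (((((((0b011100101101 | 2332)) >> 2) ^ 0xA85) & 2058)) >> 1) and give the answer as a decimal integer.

0b011100101101 = 011100101101
2332 = 100100011100
→ | → 111100111101 = 3901
→ >> 2 → 001111001111 = 975
0xA85 = 101010000101
→ ^ → 100101001010 = 2378
2058 = 100000001010
→ & → 100000001010 = 2058
→ >> 1 → 010000000101 = 1029

1029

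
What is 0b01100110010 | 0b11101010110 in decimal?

a = 01100110010
b = 11101010110
 OR → 11101110110 = 1910

1910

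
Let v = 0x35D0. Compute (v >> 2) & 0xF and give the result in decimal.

4

v = 11010111010000
Shift right by 2: 110101110100
Mask low 4 bits: 0100 = 4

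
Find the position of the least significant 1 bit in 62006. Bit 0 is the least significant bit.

62006 = 1111001000110110
Trailing zeros: 1, so the lowest set bit is bit 1 (value 2).

1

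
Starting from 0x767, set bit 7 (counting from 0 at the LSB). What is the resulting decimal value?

x = 11101100111
bit 7 is currently 0; set it via x | (1 << 7) = x | 128
→ 11111100111 = 2023

2023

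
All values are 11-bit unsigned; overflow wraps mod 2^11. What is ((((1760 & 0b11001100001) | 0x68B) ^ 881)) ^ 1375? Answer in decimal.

197

1760 = 11011100000
0b11001100001 = 11001100001
→ & → 11001100000 = 1632
0x68B = 11010001011
→ | → 11011101011 = 1771
881 = 01101110001
→ ^ → 10110011010 = 1434
1375 = 10101011111
→ ^ → 00011000101 = 197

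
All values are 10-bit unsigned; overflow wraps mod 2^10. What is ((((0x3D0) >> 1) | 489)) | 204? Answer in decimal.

493

0x3D0 = 1111010000
→ >> 1 → 0111101000 = 488
489 = 0111101001
→ | → 0111101001 = 489
204 = 0011001100
→ | → 0111101101 = 493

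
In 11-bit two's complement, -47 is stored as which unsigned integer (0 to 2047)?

47 in 11 bits: 00000101111
Invert: 11111010000
Add 1:  11111010001 = 2001
(Check: 2^11 - 47 = 2048 - 47 = 2001.)

2001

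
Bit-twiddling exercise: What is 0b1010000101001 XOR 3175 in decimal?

a = 1010000101001
3175 = 0110001100111
XOR → 1100001001110 = 6222

6222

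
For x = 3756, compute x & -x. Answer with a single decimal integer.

4

x = 111010101100 = 3756
-x (two's complement) = …000101010100
AND   = 000000000100 = 4
(x & -x isolates the lowest set bit of x.)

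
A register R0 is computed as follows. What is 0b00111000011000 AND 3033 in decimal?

2584

a = 111000011000
3033 = 101111011001
AND → 101000011000 = 2584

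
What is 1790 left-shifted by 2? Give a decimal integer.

7160

1790 = 0011011111110
shift left by 2 → 1101111111000 = 7160
(equivalently, 1790 × 2^2 = 1790 × 4)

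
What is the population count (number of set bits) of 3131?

3131 = 110000111011
Count the 1s: 1 + 1 + 1 + 1 + 1 + 1 + 1 = 7

7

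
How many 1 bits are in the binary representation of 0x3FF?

10

0x3FF = 1111111111
Count the 1s: 1 + 1 + 1 + 1 + 1 + 1 + 1 + 1 + 1 + 1 = 10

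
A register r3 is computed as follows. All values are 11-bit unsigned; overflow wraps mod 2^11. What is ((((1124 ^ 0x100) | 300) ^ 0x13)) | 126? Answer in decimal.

1124 = 10001100100
0x100 = 00100000000
→ ^ → 10101100100 = 1380
300 = 00100101100
→ | → 10101101100 = 1388
0x13 = 00000010011
→ ^ → 10101111111 = 1407
126 = 00001111110
→ | → 10101111111 = 1407

1407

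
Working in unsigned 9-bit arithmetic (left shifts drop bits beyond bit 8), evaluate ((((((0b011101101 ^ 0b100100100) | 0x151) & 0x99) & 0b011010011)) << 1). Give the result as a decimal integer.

290

0b011101101 = 011101101
0b100100100 = 100100100
→ ^ → 111001001 = 457
0x151 = 101010001
→ | → 111011001 = 473
0x99 = 010011001
→ & → 010011001 = 153
0b011010011 = 011010011
→ & → 010010001 = 145
→ << 1 (mod 2^9) → 100100010 = 290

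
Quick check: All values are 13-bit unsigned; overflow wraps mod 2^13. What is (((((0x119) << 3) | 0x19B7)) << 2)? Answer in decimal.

0x119 = 0000100011001
→ << 3 (mod 2^13) → 0100011001000 = 2248
0x19B7 = 1100110110111
→ | → 1100111111111 = 6655
→ << 2 (mod 2^13) → 0011111111100 = 2044

2044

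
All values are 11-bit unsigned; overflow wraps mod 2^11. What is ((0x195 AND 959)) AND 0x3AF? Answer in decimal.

389

0x195 = 00110010101
959 = 01110111111
→ AND → 00110010101 = 405
0x3AF = 01110101111
→ AND → 00110000101 = 389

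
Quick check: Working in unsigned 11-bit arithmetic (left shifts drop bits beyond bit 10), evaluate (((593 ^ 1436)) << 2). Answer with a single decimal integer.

593 = 01001010001
1436 = 10110011100
→ ^ → 11111001101 = 1997
→ << 2 (mod 2^11) → 11100110100 = 1844

1844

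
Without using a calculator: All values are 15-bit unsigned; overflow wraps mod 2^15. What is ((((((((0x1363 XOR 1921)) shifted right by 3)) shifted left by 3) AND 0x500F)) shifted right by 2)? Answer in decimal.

1024

0x1363 = 001001101100011
1921 = 000011110000001
→ XOR → 001010011100010 = 5346
→ shifted right by 3 → 000001010011100 = 668
→ shifted left by 3 (mod 2^15) → 001010011100000 = 5344
0x500F = 101000000001111
→ AND → 001000000000000 = 4096
→ shifted right by 2 → 000010000000000 = 1024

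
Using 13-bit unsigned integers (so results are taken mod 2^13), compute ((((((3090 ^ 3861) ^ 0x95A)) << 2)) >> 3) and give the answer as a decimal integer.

302

3090 = 0110000010010
3861 = 0111100010101
→ ^ → 0001100000111 = 775
0x95A = 0100101011010
→ ^ → 0101001011101 = 2653
→ << 2 (mod 2^13) → 0100101110100 = 2420
→ >> 3 → 0000100101110 = 302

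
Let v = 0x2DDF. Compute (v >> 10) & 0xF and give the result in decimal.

v = 10110111011111
Shift right by 10: 1011
Mask low 4 bits: 1011 = 11

11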